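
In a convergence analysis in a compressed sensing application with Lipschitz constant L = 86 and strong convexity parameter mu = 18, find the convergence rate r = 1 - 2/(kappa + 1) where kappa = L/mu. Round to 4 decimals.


Step 1: Compute the condition number.
kappa = L/mu = 86/18 = 4.7778
Step 2: Compute the convergence rate.
r = 1 - 2/(kappa + 1) = 1 - 2*mu/(L + mu) = (L - mu)/(L + mu) = 68/104 = 0.6538


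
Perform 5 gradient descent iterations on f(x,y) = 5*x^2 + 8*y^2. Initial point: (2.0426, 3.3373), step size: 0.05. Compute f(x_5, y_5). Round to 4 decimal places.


Gradient descent on f(x,y) = 5*x^2 + 8*y^2.
Starting point: (2.0426, 3.3373), alpha = 0.05
Step 1: grad_x = 2*5*2.0426 = 20.426, grad_y = 2*8*3.3373 = 53.3968
  x_1 = 2.0426 - 0.05*20.426 = 1.0213
  y_1 = 3.3373 - 0.05*53.3968 = 0.6675
Step 2: grad_x = 2*5*1.0213 = 10.213, grad_y = 2*8*0.6675 = 10.6794
  x_2 = 1.0213 - 0.05*10.213 = 0.5107
  y_2 = 0.6675 - 0.05*10.6794 = 0.1335
Step 3: grad_x = 2*5*0.5107 = 5.1065, grad_y = 2*8*0.1335 = 2.1359
  x_3 = 0.5107 - 0.05*5.1065 = 0.2553
  y_3 = 0.1335 - 0.05*2.1359 = 0.0267
Step 4: grad_x = 2*5*0.2553 = 2.5533, grad_y = 2*8*0.0267 = 0.4272
  x_4 = 0.2553 - 0.05*2.5533 = 0.1277
  y_4 = 0.0267 - 0.05*0.4272 = 0.0053
Step 5: grad_x = 2*5*0.1277 = 1.2766, grad_y = 2*8*0.0053 = 0.0854
  x_5 = 0.1277 - 0.05*1.2766 = 0.0638
  y_5 = 0.0053 - 0.05*0.0854 = 0.0011
f(0.0638, 0.0011) = 5*0.0638^2 + 8*0.0011^2 = 0.0204


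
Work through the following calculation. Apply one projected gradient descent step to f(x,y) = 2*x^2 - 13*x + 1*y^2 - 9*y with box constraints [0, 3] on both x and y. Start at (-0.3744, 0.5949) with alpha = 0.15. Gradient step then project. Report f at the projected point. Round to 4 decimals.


Step 1: Compute gradient at (-0.3744, 0.5949).
grad_x = 2*2*-0.3744 - 13 = -14.4976
grad_y = 2*1*0.5949 - 9 = -7.8102
Step 2: Gradient step.
x_raw = -0.3744 - 0.15*-14.4976 = 1.8002
y_raw = 0.5949 - 0.15*-7.8102 = 1.7664
Step 3: Project onto [0, 3].
x_proj = clip(1.8002) = 1.8002
y_proj = clip(1.7664) = 1.7664
Step 4: Evaluate f.
f(1.8002, 1.7664) = -29.699


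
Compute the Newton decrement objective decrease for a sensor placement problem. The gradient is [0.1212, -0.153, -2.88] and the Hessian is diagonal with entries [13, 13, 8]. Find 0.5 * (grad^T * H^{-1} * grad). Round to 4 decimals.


Step 1: H is diagonal, so H^(-1) * g = [0.0093, -0.0118, -0.36].
Step 2: g^T H^(-1) g = sum_i g_i^2 / H_ii
  = (0.1212)^2/13 + (-0.153)^2/13 + (-2.88)^2/8
  = 0.0011 + 0.0018 + 1.0368 = 1.0397
Step 3: Objective decrease = 0.5 * g^T H^(-1) g = 0.5199


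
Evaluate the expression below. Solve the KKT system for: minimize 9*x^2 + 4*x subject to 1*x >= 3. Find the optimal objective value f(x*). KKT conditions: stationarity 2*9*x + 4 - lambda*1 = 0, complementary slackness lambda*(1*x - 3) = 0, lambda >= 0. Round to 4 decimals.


Step 1: Try lambda = 0 (constraint inactive).
x_unc = -4/(2*9) = -0.2222
Check: 1*-0.2222 = -0.2222 < 3 -- violated!
Step 2: Constraint must be active: 1*x = 3
x* = 3/1 = 3.0
lambda = (2*9*3.0 + 4)/1 = 58.0
Step 3: Compute optimal value.
f(x*) = 9*3.0^2 + 4*3.0 = 93.0


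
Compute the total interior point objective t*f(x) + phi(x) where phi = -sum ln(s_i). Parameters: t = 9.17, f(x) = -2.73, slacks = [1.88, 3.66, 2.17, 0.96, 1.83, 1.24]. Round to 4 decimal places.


Step 1: Compute log-barrier.
ln values: [0.6313, 1.2975, 0.7747, -0.0408, 0.6043, 0.2151]
phi = -(0.6313 + 1.2975 + 0.7747 - 0.0408 + 0.6043 + 0.2151) = -3.4821
Step 2: Compute augmented objective.
t*f(x) = 9.17*-2.73 = -25.0341
Total = -25.0341 - 3.4821 = -28.5162


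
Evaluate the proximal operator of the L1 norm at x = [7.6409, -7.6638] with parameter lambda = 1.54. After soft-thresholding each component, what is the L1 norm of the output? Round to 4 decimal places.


Soft-thresholding with lambda = 1.54:
prox(7.6409) = sign(7.6409)*max(|7.6409| - 1.54, 0) = 6.1009
prox(-7.6638) = sign(-7.6638)*max(|-7.6638| - 1.54, 0) = -6.1238
prox(x) = [6.1009, -6.1238]
||prox(x)||_1 = 6.1009 + 6.1238 = 12.2247


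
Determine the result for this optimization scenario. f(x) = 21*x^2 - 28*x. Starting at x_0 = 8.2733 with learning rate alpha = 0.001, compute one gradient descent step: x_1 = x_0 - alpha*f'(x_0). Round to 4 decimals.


We compute the gradient at x_0 and apply the update.
f'(x) = 42*x - 28
f'(8.2733) = 42*8.2733 - 28 = 319.4786
x_1 = 8.2733 - 0.001*319.4786 = 7.9538


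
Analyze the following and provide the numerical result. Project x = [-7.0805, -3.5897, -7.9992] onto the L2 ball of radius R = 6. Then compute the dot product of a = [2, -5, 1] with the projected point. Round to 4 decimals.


Step 1: Compute ||x|| (intermediates to 6 decimals).
||x|| = sqrt((-7.0805)^2 + (-3.5897)^2 + (-7.9992)^2) = 11.269722
Step 2: Project.
Since ||x|| > R, scale = R/||x|| = 6/11.269722 = 0.5324, proj(x) = scale * x
proj(x) = [-3.769658, -1.911156, -4.258774]
Step 3: Dot product.
a^T * proj(x) = 2*(-3.769658) - 5*(-1.911156) + 1*(-4.258774) = -2.2423


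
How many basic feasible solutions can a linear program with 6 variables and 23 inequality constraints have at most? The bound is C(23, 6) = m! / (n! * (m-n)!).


Each vertex corresponds to some choice of n active constraints out of m, so the number of vertices is at most C(m, n) = m! / (n!(m-n)!).
m = 23, n = 6
Numerator: 23 * 22 * 21 * 20 * 19 * 18
Denominator: 6! = 720
C(23, 6) = 100947


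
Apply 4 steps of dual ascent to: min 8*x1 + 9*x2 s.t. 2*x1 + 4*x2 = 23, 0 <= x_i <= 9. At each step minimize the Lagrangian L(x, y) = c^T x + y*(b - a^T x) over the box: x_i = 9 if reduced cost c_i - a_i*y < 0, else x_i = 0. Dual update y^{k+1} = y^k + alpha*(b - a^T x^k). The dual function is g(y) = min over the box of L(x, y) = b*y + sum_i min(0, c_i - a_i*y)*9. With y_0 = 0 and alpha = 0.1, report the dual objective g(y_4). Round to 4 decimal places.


Dual ascent for LP: min 8*x1 + 9*x2, 2*x1 + 4*x2 = 23, 0 <= x_i <= 9
Step 1: y^k = 0.0, reduced costs: (8.0, 9.0)
  x^k = (0.0, 0.0), subgradient = b - a^T x = 23.0
  y^{k+1} = 0.0 + 0.1*23.0 = 2.3
Step 2: y^k = 2.3, reduced costs: (3.4, -0.2)
  x^k = (0.0, 9.0), subgradient = b - a^T x = -13.0
  y^{k+1} = 2.3 + 0.1*-13.0 = 1.0
Step 3: y^k = 1.0, reduced costs: (6.0, 5.0)
  x^k = (0.0, 0.0), subgradient = b - a^T x = 23.0
  y^{k+1} = 1.0 + 0.1*23.0 = 3.3
Step 4: y^k = 3.3, reduced costs: (1.4, -4.2)
  x^k = (0.0, 9.0), subgradient = b - a^T x = -13.0
  y^{k+1} = 3.3 + 0.1*-13.0 = 2.0
Dual objective at y_4 = 2.0: reduced costs (4.0, 1.0), box minimizer x = (0.0, 0.0)
g(y_4) = b*y + (c1 - a1*y)*x1 + (c2 - a2*y)*x2 = 23*2.0 + 4.0*0.0 + 1.0*0.0 = 46.0 + 0.0 + 0.0 = 46.0


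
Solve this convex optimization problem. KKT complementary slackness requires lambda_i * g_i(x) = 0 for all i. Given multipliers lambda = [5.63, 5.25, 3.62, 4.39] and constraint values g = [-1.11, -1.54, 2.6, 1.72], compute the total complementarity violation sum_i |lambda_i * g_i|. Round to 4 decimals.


KKT complementary slackness check:
lambda_1 * g_1 = 5.63 * -1.11 = -6.2493
lambda_2 * g_2 = 5.25 * -1.54 = -8.085
lambda_3 * g_3 = 3.62 * 2.6 = 9.412
lambda_4 * g_4 = 4.39 * 1.72 = 7.5508
Total violation = 6.2493 + 8.085 + 9.412 + 7.5508 = 31.2971


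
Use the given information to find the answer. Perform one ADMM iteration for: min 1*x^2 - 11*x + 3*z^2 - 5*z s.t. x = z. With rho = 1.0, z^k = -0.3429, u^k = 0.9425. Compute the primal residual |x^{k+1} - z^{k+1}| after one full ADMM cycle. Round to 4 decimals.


ADMM iteration with rho = 1.0, z^k = -0.3429, u^k = 0.9425
Step 1: x-update.
Minimize 1*x^2 - 11*x + (1.0/2)*(x + 0.3429 + 0.9425)^2
FOC: (2*1 + 1.0)*x = 11 + 1.0*(-0.3429 - 0.9425)
x^{k+1} = 3.2382
Step 2: z-update.
Minimize 3*z^2 - 5*z + (1.0/2)*(3.2382 - z + 0.9425)^2
FOC: (2*3 + 1.0)*z = 5 + 1.0*(3.2382 + 0.9425)
z^{k+1} = 1.3115
Step 3: u-update.
u^{k+1} = 0.9425 + 3.2382 - 1.3115 = 2.8692
Step 4: Primal residual = |3.2382 - 1.3115| = 1.9267


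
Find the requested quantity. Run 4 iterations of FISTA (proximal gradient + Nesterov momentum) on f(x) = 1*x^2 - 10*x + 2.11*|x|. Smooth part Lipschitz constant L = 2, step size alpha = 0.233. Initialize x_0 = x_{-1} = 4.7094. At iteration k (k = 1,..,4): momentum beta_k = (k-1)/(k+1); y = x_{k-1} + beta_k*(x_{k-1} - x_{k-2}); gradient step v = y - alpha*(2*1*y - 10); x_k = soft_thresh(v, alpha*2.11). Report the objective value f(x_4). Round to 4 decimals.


FISTA on f(x) = 1*x^2 - 10*x + 2.11*|x|
L = 2, alpha = 0.233
Iteration 1: beta = 0.0, y = 4.7094 + 0.0*(4.7094 - 4.7094) = 4.7094
  grad(y) = -0.5812, v = y - alpha*grad = 4.8448
  prox(v) = soft_thresh(4.8448, 0.4916) = 4.3532
Iteration 2: beta = 0.3333, y = 4.3532 + 0.3333*(4.3532 - 4.7094) = 4.2345
  grad(y) = -1.5311, v = y - alpha*grad = 4.5912
  prox(v) = soft_thresh(4.5912, 0.4916) = 4.0996
Iteration 3: beta = 0.5, y = 4.0996 + 0.5*(4.0996 - 4.3532) = 3.9728
  grad(y) = -2.0545, v = y - alpha*grad = 4.4515
  prox(v) = soft_thresh(4.4515, 0.4916) = 3.9598
Iteration 4: beta = 0.6, y = 3.9598 + 0.6*(3.9598 - 4.0996) = 3.876
  grad(y) = -2.2481, v = y - alpha*grad = 4.3998
  prox(v) = soft_thresh(4.3998, 0.4916) = 3.9081
f(x_4) = 1*3.9081^2 - 10*3.9081 + 2.11*|3.9081| = -15.5617


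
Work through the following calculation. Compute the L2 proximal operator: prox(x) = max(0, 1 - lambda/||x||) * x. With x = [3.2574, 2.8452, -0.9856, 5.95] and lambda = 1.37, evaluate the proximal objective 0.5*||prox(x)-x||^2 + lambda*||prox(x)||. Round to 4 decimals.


Step 1: Compute ||x||.
||x|| = 7.4216
Step 2: Compute scaling factor.
scale = max(0, 1 - 1.37/7.4216) = 0.8154
Step 3: prox(x) = [2.6561, 2.32, -0.8037, 4.8516]
||prox(x)|| = 6.0516
Step 4: Proximal objective.
0.5*||prox-x||^2 = 0.9385
lambda*||prox|| = 8.2907
Total = 9.2291


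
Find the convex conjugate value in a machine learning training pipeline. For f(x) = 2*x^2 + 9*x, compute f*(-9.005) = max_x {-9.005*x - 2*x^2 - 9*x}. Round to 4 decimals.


f*(y) = sup_x {y*x - a*x^2 - b*x} = sup_x {(y-b)*x - a*x^2}
FOC: (y - b) - 2a*x = 0 => x* = (y - b)/(2a)
x* = (-9.005 - 9)/(2*2) = -4.5013
f*(-9.005) = (y-b)^2/(4a) = (-9.005 - 9)^2/(4*2)
= 324.18/8 = 40.5225


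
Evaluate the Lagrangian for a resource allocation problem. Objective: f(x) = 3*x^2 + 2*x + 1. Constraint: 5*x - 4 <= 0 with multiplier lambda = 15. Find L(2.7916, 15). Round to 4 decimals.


Step 1: Evaluate f(x).
f(2.7916) = 3*2.7916^2 + 2*2.7916 + 1 = 29.9623
Step 2: Evaluate g(x).
g(2.7916) = 5*2.7916 - 4 = 9.958
Step 3: Compute Lagrangian.
L = 29.9623 + 15*9.958 = 179.3323


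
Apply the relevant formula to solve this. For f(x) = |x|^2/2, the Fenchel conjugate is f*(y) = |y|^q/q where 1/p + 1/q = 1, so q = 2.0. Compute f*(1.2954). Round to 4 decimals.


The conjugate exponent q satisfies 1/p + 1/q = 1.
p = 2, so q = 2/(2 - 1) = 2.0
|y|^q = 1.2954^2.0 = 1.6781
f*(1.2954) = 1.6781 / 2.0 = 0.839


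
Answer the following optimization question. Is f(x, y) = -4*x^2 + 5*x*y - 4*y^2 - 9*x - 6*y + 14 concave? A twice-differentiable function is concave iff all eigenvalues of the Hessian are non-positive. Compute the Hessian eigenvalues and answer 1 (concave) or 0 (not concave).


The Hessian of f(x,y) = -4*x^2 + 5*x*y - 4*y^2 - 9*x - 6*y + 14 is:
H = [[-8, 5], [5, -8]]
Trace = -8 - 8 = -16
Determinant = -8*-8 - (5)^2 = 39
Discriminant = (-16)^2 - 4*39 = 100.0
Eigenvalues: lambda_1 = -13.0, lambda_2 = -3.0
The function is concave.

1


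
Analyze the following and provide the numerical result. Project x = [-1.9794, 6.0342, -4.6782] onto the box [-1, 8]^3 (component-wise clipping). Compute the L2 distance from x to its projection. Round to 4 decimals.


Project each component onto [-1, 8].
clip(-1.9794) = -1.0, clip(6.0342) = 6.0342, clip(-4.6782) = -1.0
Projection = [-1.0, 6.0342, -1.0]
Squared diffs: [0.9592, 0.0, 13.5292]
Distance = sqrt(14.4884) = 3.8064


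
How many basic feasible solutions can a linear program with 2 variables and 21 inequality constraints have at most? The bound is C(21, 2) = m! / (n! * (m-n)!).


Each vertex corresponds to some choice of n active constraints out of m, so the number of vertices is at most C(m, n) = m! / (n!(m-n)!).
m = 21, n = 2
Numerator: 21 * 20
Denominator: 2! = 2
C(21, 2) = 210


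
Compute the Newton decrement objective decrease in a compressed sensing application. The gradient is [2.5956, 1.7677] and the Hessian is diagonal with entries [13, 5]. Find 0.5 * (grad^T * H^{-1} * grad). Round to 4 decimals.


Step 1: H is diagonal, so H^(-1) * g = [0.1997, 0.3535].
Step 2: g^T H^(-1) g = sum_i g_i^2 / H_ii
  = (2.5956)^2/13 + (1.7677)^2/5
  = 0.5182 + 0.625 = 1.1432
Step 3: Objective decrease = 0.5 * g^T H^(-1) g = 0.5716


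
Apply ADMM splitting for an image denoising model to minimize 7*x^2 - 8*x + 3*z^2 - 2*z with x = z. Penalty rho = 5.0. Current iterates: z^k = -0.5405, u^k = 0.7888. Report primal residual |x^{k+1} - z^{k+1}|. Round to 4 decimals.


ADMM iteration with rho = 5.0, z^k = -0.5405, u^k = 0.7888
Step 1: x-update.
Minimize 7*x^2 - 8*x + (5.0/2)*(x + 0.5405 + 0.7888)^2
FOC: (2*7 + 5.0)*x = 8 + 5.0*(-0.5405 - 0.7888)
x^{k+1} = 0.0712
Step 2: z-update.
Minimize 3*z^2 - 2*z + (5.0/2)*(0.0712 - z + 0.7888)^2
FOC: (2*3 + 5.0)*z = 2 + 5.0*(0.0712 + 0.7888)
z^{k+1} = 0.5727
Step 3: u-update.
u^{k+1} = 0.7888 + 0.0712 - 0.5727 = 0.2873
Step 4: Primal residual = |0.0712 - 0.5727| = 0.5015


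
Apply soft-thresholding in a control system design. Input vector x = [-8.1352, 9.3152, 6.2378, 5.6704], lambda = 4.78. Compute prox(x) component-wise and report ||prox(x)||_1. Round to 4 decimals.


Soft-thresholding with lambda = 4.78:
prox(-8.1352) = sign(-8.1352)*max(|-8.1352| - 4.78, 0) = -3.3552
prox(9.3152) = sign(9.3152)*max(|9.3152| - 4.78, 0) = 4.5352
prox(6.2378) = sign(6.2378)*max(|6.2378| - 4.78, 0) = 1.4578
prox(5.6704) = sign(5.6704)*max(|5.6704| - 4.78, 0) = 0.8904
prox(x) = [-3.3552, 4.5352, 1.4578, 0.8904]
||prox(x)||_1 = 3.3552 + 4.5352 + 1.4578 + 0.8904 = 10.2386


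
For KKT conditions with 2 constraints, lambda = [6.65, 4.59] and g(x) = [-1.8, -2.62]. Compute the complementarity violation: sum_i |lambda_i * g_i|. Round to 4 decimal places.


KKT complementary slackness check:
lambda_1 * g_1 = 6.65 * -1.8 = -11.97
lambda_2 * g_2 = 4.59 * -2.62 = -12.0258
Total violation = 11.97 + 12.0258 = 23.9958


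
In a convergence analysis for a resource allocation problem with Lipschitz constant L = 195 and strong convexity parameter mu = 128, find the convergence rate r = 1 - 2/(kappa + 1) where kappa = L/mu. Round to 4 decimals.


Step 1: Compute the condition number.
kappa = L/mu = 195/128 = 1.5234
Step 2: Compute the convergence rate.
r = 1 - 2/(kappa + 1) = 1 - 2*mu/(L + mu) = (L - mu)/(L + mu) = 67/323 = 0.2074


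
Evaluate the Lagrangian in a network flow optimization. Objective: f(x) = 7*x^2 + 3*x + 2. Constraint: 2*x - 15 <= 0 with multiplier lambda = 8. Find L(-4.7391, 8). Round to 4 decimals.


Step 1: Evaluate f(x).
f(-4.7391) = 7*(-4.7391)^2 + 3*(-4.7391) + 2 = 144.9962
Step 2: Evaluate g(x).
g(-4.7391) = 2*-4.7391 - 15 = -24.4782
Step 3: Compute Lagrangian.
L = 144.9962 + 8*-24.4782 = -50.8294


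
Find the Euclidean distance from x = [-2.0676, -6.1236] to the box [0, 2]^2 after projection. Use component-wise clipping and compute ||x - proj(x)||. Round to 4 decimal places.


Project each component onto [0, 2].
clip(-2.0676) = 0.0, clip(-6.1236) = 0.0
Projection = [0.0, 0.0]
Squared diffs: [4.275, 37.4985]
Distance = sqrt(41.7735) = 6.4632


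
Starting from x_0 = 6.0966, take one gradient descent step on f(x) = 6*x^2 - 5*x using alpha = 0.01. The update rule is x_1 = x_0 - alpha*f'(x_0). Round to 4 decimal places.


We compute the gradient at x_0 and apply the update.
f'(x) = 12*x - 5
f'(6.0966) = 12*6.0966 - 5 = 68.1592
x_1 = 6.0966 - 0.01*68.1592 = 5.415


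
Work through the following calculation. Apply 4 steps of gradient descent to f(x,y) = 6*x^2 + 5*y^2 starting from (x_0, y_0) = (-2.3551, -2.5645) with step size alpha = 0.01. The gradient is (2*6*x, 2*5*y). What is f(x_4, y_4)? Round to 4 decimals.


Gradient descent on f(x,y) = 6*x^2 + 5*y^2.
Starting point: (-2.3551, -2.5645), alpha = 0.01
Step 1: grad_x = 2*6*-2.3551 = -28.2612, grad_y = 2*5*-2.5645 = -25.645
  x_1 = -2.3551 - 0.01*-28.2612 = -2.0725
  y_1 = -2.5645 - 0.01*-25.645 = -2.3081
Step 2: grad_x = 2*6*-2.0725 = -24.8699, grad_y = 2*5*-2.3081 = -23.0805
  x_2 = -2.0725 - 0.01*-24.8699 = -1.8238
  y_2 = -2.3081 - 0.01*-23.0805 = -2.0772
Step 3: grad_x = 2*6*-1.8238 = -21.8855, grad_y = 2*5*-2.0772 = -20.7725
  x_3 = -1.8238 - 0.01*-21.8855 = -1.6049
  y_3 = -2.0772 - 0.01*-20.7725 = -1.8695
Step 4: grad_x = 2*6*-1.6049 = -19.2592, grad_y = 2*5*-1.8695 = -18.6952
  x_4 = -1.6049 - 0.01*-19.2592 = -1.4123
  y_4 = -1.8695 - 0.01*-18.6952 = -1.6826
f(-1.4123, -1.6826) = 6*(-1.4123)^2 + 5*(-1.6826)^2 = 26.1235


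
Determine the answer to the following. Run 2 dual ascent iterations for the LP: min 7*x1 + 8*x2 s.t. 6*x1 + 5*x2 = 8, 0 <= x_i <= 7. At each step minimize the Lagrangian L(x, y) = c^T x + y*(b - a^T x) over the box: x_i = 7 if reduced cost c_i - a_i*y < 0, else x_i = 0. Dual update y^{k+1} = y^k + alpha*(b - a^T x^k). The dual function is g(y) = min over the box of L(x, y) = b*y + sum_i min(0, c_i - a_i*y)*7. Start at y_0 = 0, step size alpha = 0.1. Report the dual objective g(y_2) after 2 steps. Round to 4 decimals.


Dual ascent for LP: min 7*x1 + 8*x2, 6*x1 + 5*x2 = 8, 0 <= x_i <= 7
Step 1: y^k = 0.0, reduced costs: (7.0, 8.0)
  x^k = (0.0, 0.0), subgradient = b - a^T x = 8.0
  y^{k+1} = 0.0 + 0.1*8.0 = 0.8
Step 2: y^k = 0.8, reduced costs: (2.2, 4.0)
  x^k = (0.0, 0.0), subgradient = b - a^T x = 8.0
  y^{k+1} = 0.8 + 0.1*8.0 = 1.6
Dual objective at y_2 = 1.6: reduced costs (-2.6, 0.0), box minimizer x = (7.0, 0.0)
g(y_2) = b*y + (c1 - a1*y)*x1 + (c2 - a2*y)*x2 = 8*1.6 + (-2.6)*7.0 + 0.0*0.0 = 12.8 - 18.2 + 0.0 = -5.4


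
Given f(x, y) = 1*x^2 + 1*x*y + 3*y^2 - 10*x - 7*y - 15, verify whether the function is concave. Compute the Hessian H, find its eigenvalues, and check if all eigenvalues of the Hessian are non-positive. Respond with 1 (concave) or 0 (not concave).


The Hessian of f(x,y) = 1*x^2 + 1*x*y + 3*y^2 - 10*x - 7*y - 15 is:
H = [[2, 1], [1, 6]]
Trace = 2 + 6 = 8
Determinant = 2*6 - (1)^2 = 11
Discriminant = (8)^2 - 4*11 = 20.0
Eigenvalues: lambda_1 = 1.7639, lambda_2 = 6.2361
The function is not concave.

0


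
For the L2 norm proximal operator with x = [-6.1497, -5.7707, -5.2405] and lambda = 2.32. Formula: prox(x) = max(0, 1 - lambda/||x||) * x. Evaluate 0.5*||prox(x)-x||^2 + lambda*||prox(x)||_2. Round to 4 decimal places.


Step 1: Compute ||x||.
||x|| = 9.9289
Step 2: Compute scaling factor.
scale = max(0, 1 - 2.32/9.9289) = 0.7663
Step 3: prox(x) = [-4.7127, -4.4223, -4.016]
||prox(x)|| = 7.6089
Step 4: Proximal objective.
0.5*||prox-x||^2 = 2.6912
lambda*||prox|| = 17.6526
Total = 20.3438


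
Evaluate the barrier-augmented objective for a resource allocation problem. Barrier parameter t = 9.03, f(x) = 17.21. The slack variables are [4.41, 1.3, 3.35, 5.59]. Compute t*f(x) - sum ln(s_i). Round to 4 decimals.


Step 1: Compute log-barrier.
ln values: [1.4839, 0.2624, 1.209, 1.721]
phi = -(1.4839 + 0.2624 + 1.209 + 1.721) = -4.6762
Step 2: Compute augmented objective.
t*f(x) = 9.03*17.21 = 155.4063
Total = 155.4063 - 4.6762 = 150.7301


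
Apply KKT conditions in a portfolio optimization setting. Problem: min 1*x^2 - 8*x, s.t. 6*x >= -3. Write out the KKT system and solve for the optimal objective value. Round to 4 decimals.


Step 1: Try lambda = 0 (constraint inactive).
Stationarity: 2*1*x - 8 = 0
x* = 8/(2*1) = 4.0
Check constraint: 6*4.0 = 24.0 >= -3 -- satisfied.
Step 2: Compute optimal value.
f(x*) = 1*4.0^2 - 8*4.0 = -16.0


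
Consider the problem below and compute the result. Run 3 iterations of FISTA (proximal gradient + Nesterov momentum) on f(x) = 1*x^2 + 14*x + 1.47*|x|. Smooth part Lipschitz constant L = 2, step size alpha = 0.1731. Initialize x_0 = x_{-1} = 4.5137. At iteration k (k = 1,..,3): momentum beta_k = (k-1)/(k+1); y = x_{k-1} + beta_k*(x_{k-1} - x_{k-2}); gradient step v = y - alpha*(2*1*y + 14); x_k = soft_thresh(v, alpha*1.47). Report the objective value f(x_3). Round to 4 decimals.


FISTA on f(x) = 1*x^2 + 14*x + 1.47*|x|
L = 2, alpha = 0.1731
Iteration 1: beta = 0.0, y = 4.5137 + 0.0*(4.5137 - 4.5137) = 4.5137
  grad(y) = 23.0274, v = y - alpha*grad = 0.5277
  prox(v) = soft_thresh(0.5277, 0.2545) = 0.2732
Iteration 2: beta = 0.3333, y = 0.2732 + 0.3333*(0.2732 - 4.5137) = -1.1403
  grad(y) = 11.7194, v = y - alpha*grad = -3.1689
  prox(v) = soft_thresh(-3.1689, 0.2545) = -2.9145
Iteration 3: beta = 0.5, y = -2.9145 + 0.5*(-2.9145 - 0.2732) = -4.5083
  grad(y) = 4.9834, v = y - alpha*grad = -5.3709
  prox(v) = soft_thresh(-5.3709, 0.2545) = -5.1165
f(x_3) = 1*(-5.1165)^2 + 14*(-5.1165) + 1.47*|-5.1165| = -37.9311


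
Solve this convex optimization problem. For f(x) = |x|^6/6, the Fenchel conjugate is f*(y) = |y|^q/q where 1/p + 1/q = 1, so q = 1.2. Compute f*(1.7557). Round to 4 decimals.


The conjugate exponent q satisfies 1/p + 1/q = 1.
p = 6, so q = 6/(6 - 1) = 1.2
|y|^q = 1.7557^1.2 = 1.9649
f*(1.7557) = 1.9649 / 1.2 = 1.6374


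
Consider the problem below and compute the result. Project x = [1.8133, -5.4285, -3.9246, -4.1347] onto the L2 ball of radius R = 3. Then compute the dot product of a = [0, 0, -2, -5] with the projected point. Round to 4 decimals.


Step 1: Compute ||x|| (intermediates to 6 decimals).
||x|| = sqrt(1.8133^2 + (-5.4285)^2 + (-3.9246)^2 + (-4.1347)^2) = 8.07805
Step 2: Project.
Since ||x|| > R, scale = R/||x|| = 3/8.07805 = 0.371377, proj(x) = scale * x
proj(x) = [0.673418, -2.01602, -1.457506, -1.535532]
Step 3: Dot product.
a^T * proj(x) = 0*0.673418 + 0*(-2.01602) - 2*(-1.457506) - 5*(-1.535532) = 10.5927


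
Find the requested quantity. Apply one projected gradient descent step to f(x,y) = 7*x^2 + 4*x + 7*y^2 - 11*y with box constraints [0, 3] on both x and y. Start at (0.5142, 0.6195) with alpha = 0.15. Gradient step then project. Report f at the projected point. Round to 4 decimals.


Step 1: Compute gradient at (0.5142, 0.6195).
grad_x = 2*7*0.5142 + 4 = 11.1988
grad_y = 2*7*0.6195 - 11 = -2.327
Step 2: Gradient step.
x_raw = 0.5142 - 0.15*11.1988 = -1.1656
y_raw = 0.6195 - 0.15*-2.327 = 0.9686
Step 3: Project onto [0, 3].
x_proj = clip(-1.1656) = 0.0
y_proj = clip(0.9686) = 0.9686
Step 4: Evaluate f.
f(0.0, 0.9686) = -4.0874


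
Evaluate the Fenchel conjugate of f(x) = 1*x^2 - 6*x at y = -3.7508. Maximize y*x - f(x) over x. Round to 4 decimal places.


f*(y) = sup_x {y*x - a*x^2 - b*x} = sup_x {(y-b)*x - a*x^2}
FOC: (y - b) - 2a*x = 0 => x* = (y - b)/(2a)
x* = (-3.7508 + 6)/(2*1) = 1.1246
f*(-3.7508) = (y-b)^2/(4a) = (-3.7508 + 6)^2/(4*1)
= 5.0589/4 = 1.2647


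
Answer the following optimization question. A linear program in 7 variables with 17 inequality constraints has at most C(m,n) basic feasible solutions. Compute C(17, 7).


Each vertex corresponds to some choice of n active constraints out of m, so the number of vertices is at most C(m, n) = m! / (n!(m-n)!).
m = 17, n = 7
Numerator: 17 * 16 * 15 * 14 * 13 * 12 * 11
Denominator: 7! = 5040
C(17, 7) = 19448


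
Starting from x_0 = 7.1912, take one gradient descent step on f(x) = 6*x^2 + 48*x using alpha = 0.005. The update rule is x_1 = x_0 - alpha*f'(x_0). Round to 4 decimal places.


We compute the gradient at x_0 and apply the update.
f'(x) = 12*x + 48
f'(7.1912) = 12*7.1912 + 48 = 134.2944
x_1 = 7.1912 - 0.005*134.2944 = 6.5197


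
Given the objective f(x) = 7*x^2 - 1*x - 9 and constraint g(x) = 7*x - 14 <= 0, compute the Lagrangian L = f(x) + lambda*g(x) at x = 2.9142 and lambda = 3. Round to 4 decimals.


Step 1: Evaluate f(x).
f(2.9142) = 7*2.9142^2 - 1*2.9142 - 9 = 47.5337
Step 2: Evaluate g(x).
g(2.9142) = 7*2.9142 - 14 = 6.3994
Step 3: Compute Lagrangian.
L = 47.5337 + 3*6.3994 = 66.7319


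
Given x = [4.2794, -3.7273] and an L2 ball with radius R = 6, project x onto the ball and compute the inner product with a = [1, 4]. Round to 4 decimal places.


Step 1: Compute ||x|| (intermediates to 6 decimals).
||x|| = sqrt(4.2794^2 + (-3.7273)^2) = 5.675036
Step 2: Project.
Since ||x|| <= R, proj = x (no scaling needed).
proj(x) = [4.2794, -3.7273]
Step 3: Dot product.
a^T * proj(x) = 1*4.2794 + 4*(-3.7273) = -10.6298


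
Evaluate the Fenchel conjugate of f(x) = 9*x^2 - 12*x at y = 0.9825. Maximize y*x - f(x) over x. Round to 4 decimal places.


f*(y) = sup_x {y*x - a*x^2 - b*x} = sup_x {(y-b)*x - a*x^2}
FOC: (y - b) - 2a*x = 0 => x* = (y - b)/(2a)
x* = (0.9825 + 12)/(2*9) = 0.7213
f*(0.9825) = (y-b)^2/(4a) = (0.9825 + 12)^2/(4*9)
= 168.5453/36 = 4.6818


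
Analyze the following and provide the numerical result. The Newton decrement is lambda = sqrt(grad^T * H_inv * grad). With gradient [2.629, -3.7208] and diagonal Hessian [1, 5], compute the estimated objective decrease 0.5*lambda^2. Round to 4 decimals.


Step 1: H is diagonal, so H^(-1) * g = [2.629, -0.7442].
Step 2: g^T H^(-1) g = sum_i g_i^2 / H_ii
  = (2.629)^2/1 + (-3.7208)^2/5
  = 6.9116 + 2.7689 = 9.6805
Step 3: Objective decrease = 0.5 * g^T H^(-1) g = 4.8403


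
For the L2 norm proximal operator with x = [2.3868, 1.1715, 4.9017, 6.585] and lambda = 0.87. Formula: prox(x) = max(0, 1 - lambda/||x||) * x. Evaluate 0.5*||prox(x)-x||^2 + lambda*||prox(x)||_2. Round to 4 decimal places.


Step 1: Compute ||x||.
||x|| = 8.6289
Step 2: Compute scaling factor.
scale = max(0, 1 - 0.87/8.6289) = 0.8992
Step 3: prox(x) = [2.1462, 1.0534, 4.4075, 5.9211]
||prox(x)|| = 7.7589
Step 4: Proximal objective.
0.5*||prox-x||^2 = 0.3785
lambda*||prox|| = 6.7502
Total = 7.1287


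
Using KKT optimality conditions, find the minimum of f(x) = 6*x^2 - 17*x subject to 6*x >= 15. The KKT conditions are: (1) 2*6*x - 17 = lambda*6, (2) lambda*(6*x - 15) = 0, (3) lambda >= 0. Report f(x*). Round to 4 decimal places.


Step 1: Try lambda = 0 (constraint inactive).
x_unc = 17/(2*6) = 1.4167
Check: 6*1.4167 = 8.5002 < 15 -- violated!
Step 2: Constraint must be active: 6*x = 15
x* = 15/6 = 2.5
lambda = (2*6*2.5 - 17)/6 = 2.1667
Step 3: Compute optimal value.
f(x*) = 6*2.5^2 - 17*2.5 = -5.0


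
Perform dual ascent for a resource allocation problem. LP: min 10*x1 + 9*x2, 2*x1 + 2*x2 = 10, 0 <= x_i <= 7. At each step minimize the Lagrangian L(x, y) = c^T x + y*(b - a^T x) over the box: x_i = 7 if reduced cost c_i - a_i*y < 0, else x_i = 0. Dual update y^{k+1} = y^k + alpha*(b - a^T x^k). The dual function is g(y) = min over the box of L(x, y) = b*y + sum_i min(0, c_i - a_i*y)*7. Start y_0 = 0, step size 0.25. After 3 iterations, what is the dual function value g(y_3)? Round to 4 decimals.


Dual ascent for LP: min 10*x1 + 9*x2, 2*x1 + 2*x2 = 10, 0 <= x_i <= 7
Step 1: y^k = 0.0, reduced costs: (10.0, 9.0)
  x^k = (0.0, 0.0), subgradient = b - a^T x = 10.0
  y^{k+1} = 0.0 + 0.25*10.0 = 2.5
Step 2: y^k = 2.5, reduced costs: (5.0, 4.0)
  x^k = (0.0, 0.0), subgradient = b - a^T x = 10.0
  y^{k+1} = 2.5 + 0.25*10.0 = 5.0
Step 3: y^k = 5.0, reduced costs: (0.0, -1.0)
  x^k = (0.0, 7.0), subgradient = b - a^T x = -4.0
  y^{k+1} = 5.0 + 0.25*-4.0 = 4.0
Dual objective at y_3 = 4.0: reduced costs (2.0, 1.0), box minimizer x = (0.0, 0.0)
g(y_3) = b*y + (c1 - a1*y)*x1 + (c2 - a2*y)*x2 = 10*4.0 + 2.0*0.0 + 1.0*0.0 = 40.0 + 0.0 + 0.0 = 40.0


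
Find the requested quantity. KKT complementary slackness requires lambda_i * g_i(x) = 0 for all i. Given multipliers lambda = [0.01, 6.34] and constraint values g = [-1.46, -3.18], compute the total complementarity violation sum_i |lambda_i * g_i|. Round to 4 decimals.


KKT complementary slackness check:
lambda_1 * g_1 = 0.01 * -1.46 = -0.0146
lambda_2 * g_2 = 6.34 * -3.18 = -20.1612
Total violation = 0.0146 + 20.1612 = 20.1758


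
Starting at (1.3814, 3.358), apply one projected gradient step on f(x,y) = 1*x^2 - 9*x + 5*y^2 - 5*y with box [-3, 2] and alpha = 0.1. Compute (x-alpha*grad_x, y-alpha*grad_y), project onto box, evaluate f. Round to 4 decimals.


Step 1: Compute gradient at (1.3814, 3.358).
grad_x = 2*1*1.3814 - 9 = -6.2372
grad_y = 2*5*3.358 - 5 = 28.58
Step 2: Gradient step.
x_raw = 1.3814 - 0.1*-6.2372 = 2.0051
y_raw = 3.358 - 0.1*28.58 = 0.5
Step 3: Project onto [-3, 2].
x_proj = clip(2.0051) = 2.0
y_proj = clip(0.5) = 0.5
Step 4: Evaluate f.
f(2.0, 0.5) = -15.25


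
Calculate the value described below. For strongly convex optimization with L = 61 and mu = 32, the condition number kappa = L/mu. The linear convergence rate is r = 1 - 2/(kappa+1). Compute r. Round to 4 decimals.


Step 1: Compute the condition number.
kappa = L/mu = 61/32 = 1.9063
Step 2: Compute the convergence rate.
r = 1 - 2/(kappa + 1) = 1 - 2*mu/(L + mu) = (L - mu)/(L + mu) = 29/93 = 0.3118


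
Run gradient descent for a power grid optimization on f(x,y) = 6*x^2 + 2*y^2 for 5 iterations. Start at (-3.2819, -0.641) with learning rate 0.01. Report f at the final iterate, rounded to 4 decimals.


Gradient descent on f(x,y) = 6*x^2 + 2*y^2.
Starting point: (-3.2819, -0.641), alpha = 0.01
Step 1: grad_x = 2*6*-3.2819 = -39.3828, grad_y = 2*2*-0.641 = -2.564
  x_1 = -3.2819 - 0.01*-39.3828 = -2.8881
  y_1 = -0.641 - 0.01*-2.564 = -0.6154
Step 2: grad_x = 2*6*-2.8881 = -34.6569, grad_y = 2*2*-0.6154 = -2.4614
  x_2 = -2.8881 - 0.01*-34.6569 = -2.5415
  y_2 = -0.6154 - 0.01*-2.4614 = -0.5907
Step 3: grad_x = 2*6*-2.5415 = -30.498, grad_y = 2*2*-0.5907 = -2.363
  x_3 = -2.5415 - 0.01*-30.498 = -2.2365
  y_3 = -0.5907 - 0.01*-2.363 = -0.5671
Step 4: grad_x = 2*6*-2.2365 = -26.8383, grad_y = 2*2*-0.5671 = -2.2685
  x_4 = -2.2365 - 0.01*-26.8383 = -1.9681
  y_4 = -0.5671 - 0.01*-2.2685 = -0.5444
Step 5: grad_x = 2*6*-1.9681 = -23.6177, grad_y = 2*2*-0.5444 = -2.1777
  x_5 = -1.9681 - 0.01*-23.6177 = -1.732
  y_5 = -0.5444 - 0.01*-2.1777 = -0.5227
f(-1.732, -0.5227) = 6*(-1.732)^2 + 2*(-0.5227)^2 = 18.5445


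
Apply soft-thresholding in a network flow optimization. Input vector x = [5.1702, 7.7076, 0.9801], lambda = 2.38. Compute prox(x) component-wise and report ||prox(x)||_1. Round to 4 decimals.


Soft-thresholding with lambda = 2.38:
prox(5.1702) = sign(5.1702)*max(|5.1702| - 2.38, 0) = 2.7902
prox(7.7076) = sign(7.7076)*max(|7.7076| - 2.38, 0) = 5.3276
prox(0.9801) = sign(0.9801)*max(|0.9801| - 2.38, 0) = 0.0
prox(x) = [2.7902, 5.3276, 0.0]
||prox(x)||_1 = 2.7902 + 5.3276 + 0.0 = 8.1178


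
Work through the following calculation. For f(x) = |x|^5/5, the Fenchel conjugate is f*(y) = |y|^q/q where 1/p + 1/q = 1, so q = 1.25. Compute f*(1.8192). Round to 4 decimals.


The conjugate exponent q satisfies 1/p + 1/q = 1.
p = 5, so q = 5/(5 - 1) = 1.25
|y|^q = 1.8192^1.25 = 2.1128
f*(1.8192) = 2.1128 / 1.25 = 1.6902


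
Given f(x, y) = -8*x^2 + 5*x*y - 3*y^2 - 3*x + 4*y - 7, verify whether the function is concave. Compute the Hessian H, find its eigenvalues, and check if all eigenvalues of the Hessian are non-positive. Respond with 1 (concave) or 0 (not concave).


The Hessian of f(x,y) = -8*x^2 + 5*x*y - 3*y^2 - 3*x + 4*y - 7 is:
H = [[-16, 5], [5, -6]]
Trace = -16 - 6 = -22
Determinant = -16*-6 - (5)^2 = 71
Discriminant = (-22)^2 - 4*71 = 200.0
Eigenvalues: lambda_1 = -18.0711, lambda_2 = -3.9289
The function is concave.

1


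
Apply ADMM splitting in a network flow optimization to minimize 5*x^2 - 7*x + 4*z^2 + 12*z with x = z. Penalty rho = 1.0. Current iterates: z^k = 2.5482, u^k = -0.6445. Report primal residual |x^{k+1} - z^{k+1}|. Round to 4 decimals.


ADMM iteration with rho = 1.0, z^k = 2.5482, u^k = -0.6445
Step 1: x-update.
Minimize 5*x^2 - 7*x + (1.0/2)*(x - 2.5482 - 0.6445)^2
FOC: (2*5 + 1.0)*x = 7 + 1.0*(2.5482 + 0.6445)
x^{k+1} = 0.9266
Step 2: z-update.
Minimize 4*z^2 + 12*z + (1.0/2)*(0.9266 - z - 0.6445)^2
FOC: (2*4 + 1.0)*z = -12 + 1.0*(0.9266 - 0.6445)
z^{k+1} = -1.302
Step 3: u-update.
u^{k+1} = -0.6445 + 0.9266 + 1.302 = 1.5841
Step 4: Primal residual = |0.9266 + 1.302| = 2.2286


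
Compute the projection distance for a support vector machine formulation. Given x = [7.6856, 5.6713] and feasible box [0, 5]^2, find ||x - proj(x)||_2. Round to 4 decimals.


Project each component onto [0, 5].
clip(7.6856) = 5.0, clip(5.6713) = 5.0
Projection = [5.0, 5.0]
Squared diffs: [7.2124, 0.4506]
Distance = sqrt(7.663) = 2.7682


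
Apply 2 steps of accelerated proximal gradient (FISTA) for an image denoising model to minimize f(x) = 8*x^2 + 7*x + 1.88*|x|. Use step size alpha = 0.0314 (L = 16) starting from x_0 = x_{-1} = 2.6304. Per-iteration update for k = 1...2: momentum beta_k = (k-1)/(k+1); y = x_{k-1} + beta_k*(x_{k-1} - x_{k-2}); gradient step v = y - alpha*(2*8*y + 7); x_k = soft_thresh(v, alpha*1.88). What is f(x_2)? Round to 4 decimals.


FISTA on f(x) = 8*x^2 + 7*x + 1.88*|x|
L = 16, alpha = 0.0314
Iteration 1: beta = 0.0, y = 2.6304 + 0.0*(2.6304 - 2.6304) = 2.6304
  grad(y) = 49.0864, v = y - alpha*grad = 1.0891
  prox(v) = soft_thresh(1.0891, 0.059) = 1.0301
Iteration 2: beta = 0.3333, y = 1.0301 + 0.3333*(1.0301 - 2.6304) = 0.4966
  grad(y) = 14.9457, v = y - alpha*grad = 0.0273
  prox(v) = soft_thresh(0.0273, 0.059) = 0.0
f(x_2) = 8*0.0^2 + 7*0.0 + 1.88*|0.0| = 0.0


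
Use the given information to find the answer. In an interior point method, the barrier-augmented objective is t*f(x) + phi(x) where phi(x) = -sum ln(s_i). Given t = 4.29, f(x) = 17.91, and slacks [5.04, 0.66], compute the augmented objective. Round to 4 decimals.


Step 1: Compute log-barrier.
ln values: [1.6174, -0.4155]
phi = -(1.6174 - 0.4155) = -1.2019
Step 2: Compute augmented objective.
t*f(x) = 4.29*17.91 = 76.8339
Total = 76.8339 - 1.2019 = 75.632


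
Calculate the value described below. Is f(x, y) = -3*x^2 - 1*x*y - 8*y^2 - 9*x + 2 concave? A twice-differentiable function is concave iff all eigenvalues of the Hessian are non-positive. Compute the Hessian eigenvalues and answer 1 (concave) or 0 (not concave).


The Hessian of f(x,y) = -3*x^2 - 1*x*y - 8*y^2 - 9*x + 2 is:
H = [[-6, -1], [-1, -16]]
Trace = -6 - 16 = -22
Determinant = -6*-16 - (-1)^2 = 95
Discriminant = (-22)^2 - 4*95 = 104.0
Eigenvalues: lambda_1 = -16.099, lambda_2 = -5.901
The function is concave.

1


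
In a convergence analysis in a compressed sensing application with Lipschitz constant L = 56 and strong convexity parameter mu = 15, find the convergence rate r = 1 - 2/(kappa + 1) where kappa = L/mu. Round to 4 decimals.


Step 1: Compute the condition number.
kappa = L/mu = 56/15 = 3.7333
Step 2: Compute the convergence rate.
r = 1 - 2/(kappa + 1) = 1 - 2*mu/(L + mu) = (L - mu)/(L + mu) = 41/71 = 0.5775


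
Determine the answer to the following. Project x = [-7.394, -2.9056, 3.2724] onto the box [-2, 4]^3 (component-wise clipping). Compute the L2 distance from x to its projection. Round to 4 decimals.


Project each component onto [-2, 4].
clip(-7.394) = -2.0, clip(-2.9056) = -2.0, clip(3.2724) = 3.2724
Projection = [-2.0, -2.0, 3.2724]
Squared diffs: [29.0952, 0.8201, 0.0]
Distance = sqrt(29.9153) = 5.4695


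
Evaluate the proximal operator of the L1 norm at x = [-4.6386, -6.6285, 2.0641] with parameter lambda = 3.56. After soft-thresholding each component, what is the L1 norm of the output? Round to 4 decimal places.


Soft-thresholding with lambda = 3.56:
prox(-4.6386) = sign(-4.6386)*max(|-4.6386| - 3.56, 0) = -1.0786
prox(-6.6285) = sign(-6.6285)*max(|-6.6285| - 3.56, 0) = -3.0685
prox(2.0641) = sign(2.0641)*max(|2.0641| - 3.56, 0) = 0.0
prox(x) = [-1.0786, -3.0685, 0.0]
||prox(x)||_1 = 1.0786 + 3.0685 + 0.0 = 4.1471


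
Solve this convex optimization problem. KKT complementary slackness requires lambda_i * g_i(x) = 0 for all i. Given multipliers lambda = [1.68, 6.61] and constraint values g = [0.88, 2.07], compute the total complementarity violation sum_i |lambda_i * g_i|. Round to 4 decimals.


KKT complementary slackness check:
lambda_1 * g_1 = 1.68 * 0.88 = 1.4784
lambda_2 * g_2 = 6.61 * 2.07 = 13.6827
Total violation = 1.4784 + 13.6827 = 15.1611


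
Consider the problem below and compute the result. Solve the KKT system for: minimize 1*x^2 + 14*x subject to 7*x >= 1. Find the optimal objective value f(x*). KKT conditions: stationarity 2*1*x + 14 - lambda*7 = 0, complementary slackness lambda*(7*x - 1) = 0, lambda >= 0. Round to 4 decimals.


Step 1: Try lambda = 0 (constraint inactive).
x_unc = -14/(2*1) = -7.0
Check: 7*-7.0 = -49.0 < 1 -- violated!
Step 2: Constraint must be active: 7*x = 1
x* = 1/7 = 0.1429 (rounded; the exact value 1/7 is used below)
lambda = (2*1*(1/7) + 14)/7 = 2.0408
Step 3: Compute optimal value.
f(x*) = 1*(1/7)^2 + 14*(1/7) = 2.0204


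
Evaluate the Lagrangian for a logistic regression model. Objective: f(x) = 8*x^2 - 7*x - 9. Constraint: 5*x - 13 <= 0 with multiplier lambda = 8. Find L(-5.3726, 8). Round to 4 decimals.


Step 1: Evaluate f(x).
f(-5.3726) = 8*(-5.3726)^2 - 7*(-5.3726) - 9 = 259.5268
Step 2: Evaluate g(x).
g(-5.3726) = 5*-5.3726 - 13 = -39.863
Step 3: Compute Lagrangian.
L = 259.5268 + 8*-39.863 = -59.3772


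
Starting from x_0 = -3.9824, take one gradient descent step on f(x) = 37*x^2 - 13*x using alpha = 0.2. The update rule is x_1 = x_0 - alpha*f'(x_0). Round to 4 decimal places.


We compute the gradient at x_0 and apply the update.
f'(x) = 74*x - 13
f'(-3.9824) = 74*-3.9824 - 13 = -307.6976
x_1 = -3.9824 - 0.2*-307.6976 = 57.5571


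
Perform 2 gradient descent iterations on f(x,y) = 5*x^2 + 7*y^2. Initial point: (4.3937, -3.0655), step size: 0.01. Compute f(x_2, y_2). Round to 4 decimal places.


Gradient descent on f(x,y) = 5*x^2 + 7*y^2.
Starting point: (4.3937, -3.0655), alpha = 0.01
Step 1: grad_x = 2*5*4.3937 = 43.937, grad_y = 2*7*-3.0655 = -42.917
  x_1 = 4.3937 - 0.01*43.937 = 3.9543
  y_1 = -3.0655 - 0.01*-42.917 = -2.6363
Step 2: grad_x = 2*5*3.9543 = 39.5433, grad_y = 2*7*-2.6363 = -36.9086
  x_2 = 3.9543 - 0.01*39.5433 = 3.5589
  y_2 = -2.6363 - 0.01*-36.9086 = -2.2672
f(3.5589, -2.2672) = 5*3.5589^2 + 7*(-2.2672)^2 = 99.3115


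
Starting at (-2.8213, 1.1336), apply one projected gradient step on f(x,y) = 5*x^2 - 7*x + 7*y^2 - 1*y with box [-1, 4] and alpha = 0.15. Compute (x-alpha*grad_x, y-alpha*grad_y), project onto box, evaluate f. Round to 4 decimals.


Step 1: Compute gradient at (-2.8213, 1.1336).
grad_x = 2*5*-2.8213 - 7 = -35.213
grad_y = 2*7*1.1336 - 1 = 14.8704
Step 2: Gradient step.
x_raw = -2.8213 - 0.15*-35.213 = 2.4607
y_raw = 1.1336 - 0.15*14.8704 = -1.097
Step 3: Project onto [-1, 4].
x_proj = clip(2.4607) = 2.4607
y_proj = clip(-1.097) = -1.0
Step 4: Evaluate f.
f(2.4607, -1.0) = 21.0494


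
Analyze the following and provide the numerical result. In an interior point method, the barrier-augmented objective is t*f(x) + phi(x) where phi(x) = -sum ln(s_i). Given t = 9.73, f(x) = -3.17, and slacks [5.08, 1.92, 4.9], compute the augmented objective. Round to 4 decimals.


Step 1: Compute log-barrier.
ln values: [1.6253, 0.6523, 1.5892]
phi = -(1.6253 + 0.6523 + 1.5892) = -3.8669
Step 2: Compute augmented objective.
t*f(x) = 9.73*-3.17 = -30.8441
Total = -30.8441 - 3.8669 = -34.711


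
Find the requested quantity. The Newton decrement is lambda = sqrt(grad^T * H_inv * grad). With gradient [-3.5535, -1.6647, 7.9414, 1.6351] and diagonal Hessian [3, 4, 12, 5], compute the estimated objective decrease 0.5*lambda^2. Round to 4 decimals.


Step 1: H is diagonal, so H^(-1) * g = [-1.1845, -0.4162, 0.6618, 0.327].
Step 2: g^T H^(-1) g = sum_i g_i^2 / H_ii
  = (-3.5535)^2/3 + (-1.6647)^2/4 + (7.9414)^2/12 + (1.6351)^2/5
  = 4.2091 + 0.6928 + 5.2555 + 0.5347 = 10.6921
Step 3: Objective decrease = 0.5 * g^T H^(-1) g = 5.3461


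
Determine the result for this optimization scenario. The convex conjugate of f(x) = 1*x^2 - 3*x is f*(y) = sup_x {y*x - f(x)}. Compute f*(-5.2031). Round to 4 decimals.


f*(y) = sup_x {y*x - a*x^2 - b*x} = sup_x {(y-b)*x - a*x^2}
FOC: (y - b) - 2a*x = 0 => x* = (y - b)/(2a)
x* = (-5.2031 + 3)/(2*1) = -1.1016
f*(-5.2031) = (y-b)^2/(4a) = (-5.2031 + 3)^2/(4*1)
= 4.8536/4 = 1.2134


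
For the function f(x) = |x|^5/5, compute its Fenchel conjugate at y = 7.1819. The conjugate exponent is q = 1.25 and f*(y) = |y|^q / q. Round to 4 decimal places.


The conjugate exponent q satisfies 1/p + 1/q = 1.
p = 5, so q = 5/(5 - 1) = 1.25
|y|^q = 7.1819^1.25 = 11.7571
f*(7.1819) = 11.7571 / 1.25 = 9.4057
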